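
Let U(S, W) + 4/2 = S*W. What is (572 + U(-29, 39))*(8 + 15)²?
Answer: -296769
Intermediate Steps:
U(S, W) = -2 + S*W
(572 + U(-29, 39))*(8 + 15)² = (572 + (-2 - 29*39))*(8 + 15)² = (572 + (-2 - 1131))*23² = (572 - 1133)*529 = -561*529 = -296769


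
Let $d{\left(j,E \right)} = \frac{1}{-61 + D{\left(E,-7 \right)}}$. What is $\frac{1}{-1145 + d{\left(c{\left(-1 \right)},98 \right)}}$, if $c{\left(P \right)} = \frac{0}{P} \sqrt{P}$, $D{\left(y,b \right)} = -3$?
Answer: $- \frac{64}{73281} \approx -0.00087335$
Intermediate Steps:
$c{\left(P \right)} = 0$ ($c{\left(P \right)} = 0 \sqrt{P} = 0$)
$d{\left(j,E \right)} = - \frac{1}{64}$ ($d{\left(j,E \right)} = \frac{1}{-61 - 3} = \frac{1}{-64} = - \frac{1}{64}$)
$\frac{1}{-1145 + d{\left(c{\left(-1 \right)},98 \right)}} = \frac{1}{-1145 - \frac{1}{64}} = \frac{1}{- \frac{73281}{64}} = - \frac{64}{73281}$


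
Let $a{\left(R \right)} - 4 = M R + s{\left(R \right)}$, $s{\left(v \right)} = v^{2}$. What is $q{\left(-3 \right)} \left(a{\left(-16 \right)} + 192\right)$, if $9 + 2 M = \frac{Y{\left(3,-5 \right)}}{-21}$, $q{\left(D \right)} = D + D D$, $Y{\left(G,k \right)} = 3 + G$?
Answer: $\frac{22104}{7} \approx 3157.7$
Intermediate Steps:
$q{\left(D \right)} = D + D^{2}$
$M = - \frac{65}{14}$ ($M = - \frac{9}{2} + \frac{\left(3 + 3\right) \frac{1}{-21}}{2} = - \frac{9}{2} + \frac{6 \left(- \frac{1}{21}\right)}{2} = - \frac{9}{2} + \frac{1}{2} \left(- \frac{2}{7}\right) = - \frac{9}{2} - \frac{1}{7} = - \frac{65}{14} \approx -4.6429$)
$a{\left(R \right)} = 4 + R^{2} - \frac{65 R}{14}$ ($a{\left(R \right)} = 4 + \left(- \frac{65 R}{14} + R^{2}\right) = 4 + \left(R^{2} - \frac{65 R}{14}\right) = 4 + R^{2} - \frac{65 R}{14}$)
$q{\left(-3 \right)} \left(a{\left(-16 \right)} + 192\right) = - 3 \left(1 - 3\right) \left(\left(4 + \left(-16\right)^{2} - - \frac{520}{7}\right) + 192\right) = \left(-3\right) \left(-2\right) \left(\left(4 + 256 + \frac{520}{7}\right) + 192\right) = 6 \left(\frac{2340}{7} + 192\right) = 6 \cdot \frac{3684}{7} = \frac{22104}{7}$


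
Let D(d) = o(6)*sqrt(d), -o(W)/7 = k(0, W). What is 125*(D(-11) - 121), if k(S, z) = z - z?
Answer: -15125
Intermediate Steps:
k(S, z) = 0
o(W) = 0 (o(W) = -7*0 = 0)
D(d) = 0 (D(d) = 0*sqrt(d) = 0)
125*(D(-11) - 121) = 125*(0 - 121) = 125*(-121) = -15125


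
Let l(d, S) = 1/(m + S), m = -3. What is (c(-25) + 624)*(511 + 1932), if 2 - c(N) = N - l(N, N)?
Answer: 6361223/4 ≈ 1.5903e+6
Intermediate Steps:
l(d, S) = 1/(-3 + S)
c(N) = 2 + 1/(-3 + N) - N (c(N) = 2 - (N - 1/(-3 + N)) = 2 + (1/(-3 + N) - N) = 2 + 1/(-3 + N) - N)
(c(-25) + 624)*(511 + 1932) = ((1 + (-3 - 25)*(2 - 1*(-25)))/(-3 - 25) + 624)*(511 + 1932) = ((1 - 28*(2 + 25))/(-28) + 624)*2443 = (-(1 - 28*27)/28 + 624)*2443 = (-(1 - 756)/28 + 624)*2443 = (-1/28*(-755) + 624)*2443 = (755/28 + 624)*2443 = (18227/28)*2443 = 6361223/4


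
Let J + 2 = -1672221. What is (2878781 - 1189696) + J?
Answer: 16862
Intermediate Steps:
J = -1672223 (J = -2 - 1672221 = -1672223)
(2878781 - 1189696) + J = (2878781 - 1189696) - 1672223 = 1689085 - 1672223 = 16862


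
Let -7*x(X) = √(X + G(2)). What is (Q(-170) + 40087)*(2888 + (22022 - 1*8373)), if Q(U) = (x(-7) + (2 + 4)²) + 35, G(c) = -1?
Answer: 664092846 - 33074*I*√2/7 ≈ 6.6409e+8 - 6682.0*I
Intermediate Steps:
x(X) = -√(-1 + X)/7 (x(X) = -√(X - 1)/7 = -√(-1 + X)/7)
Q(U) = 71 - 2*I*√2/7 (Q(U) = (-√(-1 - 7)/7 + (2 + 4)²) + 35 = (-2*I*√2/7 + 6²) + 35 = (-2*I*√2/7 + 36) + 35 = (36 - 2*I*√2/7) + 35 = 71 - 2*I*√2/7)
(Q(-170) + 40087)*(2888 + (22022 - 1*8373)) = ((71 - 2*I*√2/7) + 40087)*(2888 + (22022 - 1*8373)) = (40158 - 2*I*√2/7)*(2888 + (22022 - 8373)) = (40158 - 2*I*√2/7)*(2888 + 13649) = (40158 - 2*I*√2/7)*16537 = 664092846 - 33074*I*√2/7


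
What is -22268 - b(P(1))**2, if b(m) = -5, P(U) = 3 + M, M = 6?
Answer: -22293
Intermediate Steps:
P(U) = 9 (P(U) = 3 + 6 = 9)
-22268 - b(P(1))**2 = -22268 - 1*(-5)**2 = -22268 - 1*25 = -22268 - 25 = -22293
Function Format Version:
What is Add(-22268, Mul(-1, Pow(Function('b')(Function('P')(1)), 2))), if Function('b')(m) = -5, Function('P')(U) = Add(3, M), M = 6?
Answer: -22293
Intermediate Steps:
Function('P')(U) = 9 (Function('P')(U) = Add(3, 6) = 9)
Add(-22268, Mul(-1, Pow(Function('b')(Function('P')(1)), 2))) = Add(-22268, Mul(-1, Pow(-5, 2))) = Add(-22268, Mul(-1, 25)) = Add(-22268, -25) = -22293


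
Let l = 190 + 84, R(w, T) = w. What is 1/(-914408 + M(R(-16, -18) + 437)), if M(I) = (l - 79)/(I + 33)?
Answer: -454/415141037 ≈ -1.0936e-6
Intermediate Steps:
l = 274
M(I) = 195/(33 + I) (M(I) = (274 - 79)/(I + 33) = 195/(33 + I))
1/(-914408 + M(R(-16, -18) + 437)) = 1/(-914408 + 195/(33 + (-16 + 437))) = 1/(-914408 + 195/(33 + 421)) = 1/(-914408 + 195/454) = 1/(-415141037/454) = -454/415141037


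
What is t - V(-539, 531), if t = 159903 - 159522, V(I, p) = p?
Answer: -150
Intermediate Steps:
t = 381
t - V(-539, 531) = 381 - 1*531 = 381 - 531 = -150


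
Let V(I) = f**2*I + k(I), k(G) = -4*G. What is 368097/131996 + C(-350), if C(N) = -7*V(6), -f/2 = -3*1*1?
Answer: -177034527/131996 ≈ -1341.2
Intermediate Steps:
f = 6 (f = -2*(-3*1) = -(-6) = -2*(-3) = 6)
V(I) = 32*I (V(I) = 6**2*I - 4*I = 36*I - 4*I = 32*I)
C(N) = -1344 (C(N) = -224*6 = -7*192 = -1344)
368097/131996 + C(-350) = 368097/131996 - 1344 = -177034527/131996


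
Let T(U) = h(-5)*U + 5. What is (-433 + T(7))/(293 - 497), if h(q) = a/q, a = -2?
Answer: 1063/510 ≈ 2.0843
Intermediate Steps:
h(q) = -2/q
T(U) = 5 + 2*U/5 (T(U) = (-2/(-5))*U + 5 = (-2*(-⅕))*U + 5 = 2*U/5 + 5 = 5 + 2*U/5)
(-433 + T(7))/(293 - 497) = (-433 + (5 + (⅖)*7))/(293 - 497) = (-433 + (5 + 14/5))/(-204) = (-433 + 39/5)*(-1/204) = -2126/5*(-1/204) = 1063/510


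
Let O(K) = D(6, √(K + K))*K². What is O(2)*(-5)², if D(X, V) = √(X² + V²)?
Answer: 200*√10 ≈ 632.46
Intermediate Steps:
D(X, V) = √(V² + X²)
O(K) = K²*√(36 + 2*K) (O(K) = √((√(K + K))² + 6²)*K² = √((√(2*K))² + 36)*K² = √((√2*√K)² + 36)*K² = √(2*K + 36)*K² = √(36 + 2*K)*K² = K²*√(36 + 2*K))
O(2)*(-5)² = (2²*√(36 + 2*2))*(-5)² = (4*√(36 + 4))*25 = (4*√40)*25 = (4*(2*√10))*25 = (8*√10)*25 = 200*√10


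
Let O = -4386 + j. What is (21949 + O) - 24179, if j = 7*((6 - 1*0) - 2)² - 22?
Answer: -6526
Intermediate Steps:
j = 90 (j = 7*((6 + 0) - 2)² - 22 = 7*(6 - 2)² - 22 = 7*4² - 22 = 7*16 - 22 = 112 - 22 = 90)
O = -4296 (O = -4386 + 90 = -4296)
(21949 + O) - 24179 = (21949 - 4296) - 24179 = 17653 - 24179 = -6526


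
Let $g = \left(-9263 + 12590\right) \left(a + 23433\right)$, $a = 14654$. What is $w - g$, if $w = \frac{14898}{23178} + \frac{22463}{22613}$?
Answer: $- \frac{11069103596616883}{87354019} \approx -1.2672 \cdot 10^{8}$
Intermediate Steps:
$g = 126715449$ ($g = \left(-9263 + 12590\right) \left(14654 + 23433\right) = 3327 \cdot 38087 = 126715449$)
$w = \frac{142922648}{87354019}$ ($w = 14898 \cdot \frac{1}{23178} + 22463 \cdot \frac{1}{22613} = \frac{2483}{3863} + \frac{22463}{22613} = \frac{142922648}{87354019} \approx 1.6361$)
$w - g = \frac{142922648}{87354019} - 126715449 = - \frac{11069103596616883}{87354019}$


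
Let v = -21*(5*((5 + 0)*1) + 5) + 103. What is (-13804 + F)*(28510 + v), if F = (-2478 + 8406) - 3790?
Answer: -326449678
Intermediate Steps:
F = 2138 (F = 5928 - 3790 = 2138)
v = -527 (v = -21*(5*(5*1) + 5) + 103 = -21*(5*5 + 5) + 103 = -21*(25 + 5) + 103 = -21*30 + 103 = -630 + 103 = -527)
(-13804 + F)*(28510 + v) = (-13804 + 2138)*(28510 - 527) = -11666*27983 = -326449678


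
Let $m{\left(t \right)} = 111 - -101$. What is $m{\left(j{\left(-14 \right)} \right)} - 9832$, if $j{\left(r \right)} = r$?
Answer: $-9620$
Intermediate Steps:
$m{\left(t \right)} = 212$ ($m{\left(t \right)} = 111 + 101 = 212$)
$m{\left(j{\left(-14 \right)} \right)} - 9832 = 212 - 9832 = -9620$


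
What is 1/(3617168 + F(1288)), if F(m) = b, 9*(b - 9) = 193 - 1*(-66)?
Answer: 9/32554852 ≈ 2.7646e-7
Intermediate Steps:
b = 340/9 (b = 9 + (193 - 1*(-66))/9 = 9 + (193 + 66)/9 = 9 + (1/9)*259 = 9 + 259/9 = 340/9 ≈ 37.778)
F(m) = 340/9
1/(3617168 + F(1288)) = 1/(3617168 + 340/9) = 1/(32554852/9) = 9/32554852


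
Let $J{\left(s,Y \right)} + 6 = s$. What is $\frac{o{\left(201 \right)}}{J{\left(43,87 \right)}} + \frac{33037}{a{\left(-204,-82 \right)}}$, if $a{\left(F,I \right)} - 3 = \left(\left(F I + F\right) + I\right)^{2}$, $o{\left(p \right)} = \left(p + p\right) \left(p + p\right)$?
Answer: $\frac{43687924287037}{10002556579} \approx 4367.7$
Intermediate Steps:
$J{\left(s,Y \right)} = -6 + s$
$o{\left(p \right)} = 4 p^{2}$ ($o{\left(p \right)} = 2 p 2 p = 4 p^{2}$)
$a{\left(F,I \right)} = 3 + \left(F + I + F I\right)^{2}$ ($a{\left(F,I \right)} = 3 + \left(\left(F I + F\right) + I\right)^{2} = 3 + \left(\left(F + F I\right) + I\right)^{2} = 3 + \left(F + I + F I\right)^{2}$)
$\frac{o{\left(201 \right)}}{J{\left(43,87 \right)}} + \frac{33037}{a{\left(-204,-82 \right)}} = \frac{4 \cdot 201^{2}}{-6 + 43} + \frac{33037}{3 + \left(-204 - 82 - -16728\right)^{2}} = \frac{4 \cdot 40401}{37} + \frac{33037}{3 + \left(-204 - 82 + 16728\right)^{2}} = 161604 \cdot \frac{1}{37} + \frac{33037}{3 + 16442^{2}} = \frac{161604}{37} + \frac{33037}{3 + 270339364} = \frac{161604}{37} + \frac{33037}{270339367} = \frac{43687924287037}{10002556579}$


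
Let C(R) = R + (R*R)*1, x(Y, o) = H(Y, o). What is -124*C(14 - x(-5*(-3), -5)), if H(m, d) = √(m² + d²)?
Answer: -57040 + 17980*√10 ≈ -182.25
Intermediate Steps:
H(m, d) = √(d² + m²)
x(Y, o) = √(Y² + o²) (x(Y, o) = √(o² + Y²) = √(Y² + o²))
C(R) = R + R² (C(R) = R + R²*1 = R + R²)
-124*C(14 - x(-5*(-3), -5)) = -124*(14 - √((-5*(-3))² + (-5)²))*(1 + (14 - √((-5*(-3))² + (-5)²))) = -124*(14 - √(15² + 25))*(1 + (14 - √(15² + 25))) = -124*(14 - √(225 + 25))*(1 + (14 - √(225 + 25))) = -124*(14 - √250)*(1 + (14 - √250)) = -124*(14 - 5*√10)*(1 + (14 - 5*√10)) = -124*(14 - 5*√10)*(15 - 5*√10)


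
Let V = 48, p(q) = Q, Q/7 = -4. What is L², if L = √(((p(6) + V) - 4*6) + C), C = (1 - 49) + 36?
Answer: -16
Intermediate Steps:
Q = -28 (Q = 7*(-4) = -28)
p(q) = -28
C = -12 (C = -48 + 36 = -12)
L = 4*I (L = √(((-28 + 48) - 4*6) - 12) = √((20 - 24) - 12) = √(-4 - 12) = √(-16) = 4*I ≈ 4.0*I)
L² = (4*I)² = -16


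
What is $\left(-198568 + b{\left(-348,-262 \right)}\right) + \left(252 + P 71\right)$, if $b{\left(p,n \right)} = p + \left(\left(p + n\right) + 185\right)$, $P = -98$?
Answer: $-206047$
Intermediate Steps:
$b{\left(p,n \right)} = 185 + n + 2 p$ ($b{\left(p,n \right)} = p + \left(\left(n + p\right) + 185\right) = p + \left(185 + n + p\right) = 185 + n + 2 p$)
$\left(-198568 + b{\left(-348,-262 \right)}\right) + \left(252 + P 71\right) = \left(-198568 + \left(185 - 262 + 2 \left(-348\right)\right)\right) + \left(252 - 6958\right) = \left(-198568 - 773\right) + \left(252 - 6958\right) = \left(-198568 - 773\right) - 6706 = -199341 - 6706 = -206047$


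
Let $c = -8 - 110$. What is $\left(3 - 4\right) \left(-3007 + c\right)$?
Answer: $3125$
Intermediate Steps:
$c = -118$ ($c = -8 - 110 = -118$)
$\left(3 - 4\right) \left(-3007 + c\right) = \left(3 - 4\right) \left(-3007 - 118\right) = \left(3 - 4\right) \left(-3125\right) = \left(-1\right) \left(-3125\right) = 3125$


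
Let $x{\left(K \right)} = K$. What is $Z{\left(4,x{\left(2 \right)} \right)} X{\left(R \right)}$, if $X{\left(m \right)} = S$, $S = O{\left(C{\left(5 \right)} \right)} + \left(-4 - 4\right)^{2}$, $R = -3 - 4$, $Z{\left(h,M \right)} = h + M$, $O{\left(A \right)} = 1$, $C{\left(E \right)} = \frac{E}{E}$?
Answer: $390$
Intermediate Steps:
$C{\left(E \right)} = 1$
$Z{\left(h,M \right)} = M + h$
$R = -7$ ($R = -3 - 4 = -7$)
$S = 65$ ($S = 1 + \left(-4 - 4\right)^{2} = 1 + \left(-8\right)^{2} = 1 + 64 = 65$)
$X{\left(m \right)} = 65$
$Z{\left(4,x{\left(2 \right)} \right)} X{\left(R \right)} = \left(2 + 4\right) 65 = 6 \cdot 65 = 390$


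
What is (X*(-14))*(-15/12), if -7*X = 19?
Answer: -95/2 ≈ -47.500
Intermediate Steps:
X = -19/7 (X = -⅐*19 = -19/7 ≈ -2.7143)
(X*(-14))*(-15/12) = (-19/7*(-14))*(-15/12) = 38*(-15*1/12) = 38*(-5/4) = -95/2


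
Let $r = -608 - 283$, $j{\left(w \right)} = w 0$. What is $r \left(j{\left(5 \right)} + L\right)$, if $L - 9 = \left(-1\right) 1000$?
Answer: $882981$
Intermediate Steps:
$j{\left(w \right)} = 0$
$r = -891$
$L = -991$ ($L = 9 - 1000 = -991$)
$r \left(j{\left(5 \right)} + L\right) = - 891 \left(0 - 991\right) = \left(-891\right) \left(-991\right) = 882981$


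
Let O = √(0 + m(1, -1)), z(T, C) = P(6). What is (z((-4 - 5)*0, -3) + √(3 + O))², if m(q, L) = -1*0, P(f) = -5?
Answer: (5 - √3)² ≈ 10.679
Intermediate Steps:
m(q, L) = 0
z(T, C) = -5
O = 0 (O = √(0 + 0) = √0 = 0)
(z((-4 - 5)*0, -3) + √(3 + O))² = (-5 + √(3 + 0))² = (-5 + √3)²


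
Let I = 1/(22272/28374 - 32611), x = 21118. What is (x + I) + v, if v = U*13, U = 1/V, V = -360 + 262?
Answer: 319153131072115/15112943286 ≈ 21118.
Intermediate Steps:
V = -98
U = -1/98 (U = 1/(-98) = -1/98 ≈ -0.010204)
I = -4729/154213707 (I = 1/(22272*(1/28374) - 32611) = 1/(3712/4729 - 32611) = 1/(-154213707/4729) = -4729/154213707 ≈ -3.0665e-5)
v = -13/98 (v = -1/98*13 = -13/98 ≈ -0.13265)
(x + I) + v = (21118 - 4729/154213707) - 13/98 = 3256685059697/154213707 - 13/98 = 319153131072115/15112943286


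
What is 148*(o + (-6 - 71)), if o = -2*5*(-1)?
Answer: -9916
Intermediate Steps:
o = 10 (o = -10*(-1) = 10)
148*(o + (-6 - 71)) = 148*(10 + (-6 - 71)) = 148*(10 - 77) = 148*(-67) = -9916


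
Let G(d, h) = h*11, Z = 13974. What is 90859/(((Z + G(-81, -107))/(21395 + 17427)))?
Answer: 3527328098/12797 ≈ 2.7564e+5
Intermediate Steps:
G(d, h) = 11*h
90859/(((Z + G(-81, -107))/(21395 + 17427))) = 90859/(((13974 + 11*(-107))/(21395 + 17427))) = 90859/(((13974 - 1177)/38822)) = 90859/((12797*(1/38822))) = 90859/(12797/38822) = 90859*(38822/12797) = 3527328098/12797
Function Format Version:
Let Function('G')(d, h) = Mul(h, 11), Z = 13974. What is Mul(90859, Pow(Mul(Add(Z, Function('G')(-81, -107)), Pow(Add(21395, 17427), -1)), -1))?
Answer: Rational(3527328098, 12797) ≈ 2.7564e+5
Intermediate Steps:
Function('G')(d, h) = Mul(11, h)
Mul(90859, Pow(Mul(Add(Z, Function('G')(-81, -107)), Pow(Add(21395, 17427), -1)), -1)) = Mul(90859, Pow(Mul(Add(13974, Mul(11, -107)), Pow(Add(21395, 17427), -1)), -1)) = Mul(90859, Pow(Mul(Add(13974, -1177), Pow(38822, -1)), -1)) = Mul(90859, Pow(Mul(12797, Rational(1, 38822)), -1)) = Mul(90859, Pow(Rational(12797, 38822), -1)) = Mul(90859, Rational(38822, 12797)) = Rational(3527328098, 12797)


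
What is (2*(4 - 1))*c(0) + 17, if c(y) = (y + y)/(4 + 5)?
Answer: 17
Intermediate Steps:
c(y) = 2*y/9 (c(y) = (2*y)/9 = (2*y)*(1/9) = 2*y/9)
(2*(4 - 1))*c(0) + 17 = (2*(4 - 1))*((2/9)*0) + 17 = (2*3)*0 + 17 = 6*0 + 17 = 0 + 17 = 17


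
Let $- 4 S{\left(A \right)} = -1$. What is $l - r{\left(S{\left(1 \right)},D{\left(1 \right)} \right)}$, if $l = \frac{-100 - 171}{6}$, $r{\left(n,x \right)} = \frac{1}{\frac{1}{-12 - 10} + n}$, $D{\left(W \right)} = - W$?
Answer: $- \frac{901}{18} \approx -50.056$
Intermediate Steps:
$S{\left(A \right)} = \frac{1}{4}$ ($S{\left(A \right)} = \left(- \frac{1}{4}\right) \left(-1\right) = \frac{1}{4}$)
$r{\left(n,x \right)} = \frac{1}{- \frac{1}{22} + n}$ ($r{\left(n,x \right)} = \frac{1}{\frac{1}{-22} + n} = \frac{1}{- \frac{1}{22} + n}$)
$l = - \frac{271}{6}$ ($l = \left(-271\right) \frac{1}{6} = - \frac{271}{6} \approx -45.167$)
$l - r{\left(S{\left(1 \right)},D{\left(1 \right)} \right)} = - \frac{271}{6} - \frac{22}{-1 + 22 \cdot \frac{1}{4}} = - \frac{271}{6} - \frac{22}{-1 + \frac{11}{2}} = - \frac{271}{6} - \frac{22}{\frac{9}{2}} = - \frac{271}{6} - 22 \cdot \frac{2}{9} = - \frac{271}{6} - \frac{44}{9} = - \frac{901}{18}$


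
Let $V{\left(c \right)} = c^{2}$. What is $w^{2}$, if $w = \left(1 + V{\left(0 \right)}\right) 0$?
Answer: $0$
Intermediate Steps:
$w = 0$ ($w = \left(1 + 0^{2}\right) 0 = \left(1 + 0\right) 0 = 1 \cdot 0 = 0$)
$w^{2} = 0^{2} = 0$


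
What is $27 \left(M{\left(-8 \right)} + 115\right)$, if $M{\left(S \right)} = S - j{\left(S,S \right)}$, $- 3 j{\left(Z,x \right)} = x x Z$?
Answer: $-1719$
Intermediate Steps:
$j{\left(Z,x \right)} = - \frac{Z x^{2}}{3}$ ($j{\left(Z,x \right)} = - \frac{x x Z}{3} = - \frac{x^{2} Z}{3} = - \frac{Z x^{2}}{3}$)
$M{\left(S \right)} = S + \frac{S^{3}}{3}$ ($M{\left(S \right)} = S - - \frac{S S^{2}}{3} = S - - \frac{S^{3}}{3} = S + \frac{S^{3}}{3}$)
$27 \left(M{\left(-8 \right)} + 115\right) = 27 \left(\left(-8 + \frac{\left(-8\right)^{3}}{3}\right) + 115\right) = 27 \left(\left(-8 + \frac{1}{3} \left(-512\right)\right) + 115\right) = 27 \left(\left(-8 - \frac{512}{3}\right) + 115\right) = 27 \left(- \frac{536}{3} + 115\right) = 27 \left(- \frac{191}{3}\right) = -1719$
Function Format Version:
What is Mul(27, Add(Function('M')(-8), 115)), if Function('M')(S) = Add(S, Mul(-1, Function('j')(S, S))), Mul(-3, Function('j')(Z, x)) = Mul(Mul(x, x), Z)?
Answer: -1719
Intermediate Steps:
Function('j')(Z, x) = Mul(Rational(-1, 3), Z, Pow(x, 2)) (Function('j')(Z, x) = Mul(Rational(-1, 3), Mul(Mul(x, x), Z)) = Mul(Rational(-1, 3), Mul(Pow(x, 2), Z)) = Mul(Rational(-1, 3), Mul(Z, Pow(x, 2))) = Mul(Rational(-1, 3), Z, Pow(x, 2)))
Function('M')(S) = Add(S, Mul(Rational(1, 3), Pow(S, 3))) (Function('M')(S) = Add(S, Mul(-1, Mul(Rational(-1, 3), S, Pow(S, 2)))) = Add(S, Mul(-1, Mul(Rational(-1, 3), Pow(S, 3)))) = Add(S, Mul(Rational(1, 3), Pow(S, 3))))
Mul(27, Add(Function('M')(-8), 115)) = Mul(27, Add(Add(-8, Mul(Rational(1, 3), Pow(-8, 3))), 115)) = Mul(27, Add(Add(-8, Mul(Rational(1, 3), -512)), 115)) = Mul(27, Add(Add(-8, Rational(-512, 3)), 115)) = Mul(27, Add(Rational(-536, 3), 115)) = Mul(27, Rational(-191, 3)) = -1719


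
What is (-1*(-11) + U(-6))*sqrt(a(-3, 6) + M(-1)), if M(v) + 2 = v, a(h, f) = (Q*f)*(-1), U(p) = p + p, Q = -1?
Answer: -sqrt(3) ≈ -1.7320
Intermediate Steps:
U(p) = 2*p
a(h, f) = f (a(h, f) = -f*(-1) = f)
M(v) = -2 + v
(-1*(-11) + U(-6))*sqrt(a(-3, 6) + M(-1)) = (-1*(-11) + 2*(-6))*sqrt(6 + (-2 - 1)) = (11 - 12)*sqrt(6 - 3) = -sqrt(3)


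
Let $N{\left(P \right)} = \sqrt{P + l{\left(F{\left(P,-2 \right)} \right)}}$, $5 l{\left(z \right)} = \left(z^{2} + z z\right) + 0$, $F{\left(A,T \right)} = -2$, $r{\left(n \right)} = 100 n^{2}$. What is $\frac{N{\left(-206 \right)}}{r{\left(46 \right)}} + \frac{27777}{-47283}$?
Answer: $- \frac{9259}{15761} + \frac{i \sqrt{5110}}{1058000} \approx -0.58746 + 6.7565 \cdot 10^{-5} i$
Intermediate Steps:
$l{\left(z \right)} = \frac{2 z^{2}}{5}$ ($l{\left(z \right)} = \frac{\left(z^{2} + z z\right) + 0}{5} = \frac{\left(z^{2} + z^{2}\right) + 0}{5} = \frac{2 z^{2} + 0}{5} = \frac{2 z^{2}}{5}$)
$N{\left(P \right)} = \sqrt{\frac{8}{5} + P}$ ($N{\left(P \right)} = \sqrt{P + \frac{2 \left(-2\right)^{2}}{5}} = \sqrt{P + \frac{2}{5} \cdot 4} = \sqrt{P + \frac{8}{5}} = \sqrt{\frac{8}{5} + P}$)
$\frac{N{\left(-206 \right)}}{r{\left(46 \right)}} + \frac{27777}{-47283} = \frac{\frac{1}{5} \sqrt{40 + 25 \left(-206\right)}}{100 \cdot 46^{2}} + \frac{27777}{-47283} = \frac{\frac{1}{5} \sqrt{40 - 5150}}{100 \cdot 2116} + 27777 \left(- \frac{1}{47283}\right) = \frac{\frac{1}{5} \sqrt{-5110}}{211600} - \frac{9259}{15761} = \frac{i \sqrt{5110}}{5} \cdot \frac{1}{211600} - \frac{9259}{15761} = \frac{i \sqrt{5110}}{1058000} - \frac{9259}{15761} = - \frac{9259}{15761} + \frac{i \sqrt{5110}}{1058000}$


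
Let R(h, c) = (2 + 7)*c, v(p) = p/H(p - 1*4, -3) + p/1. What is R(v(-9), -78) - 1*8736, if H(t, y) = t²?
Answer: -9438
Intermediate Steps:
v(p) = p + p/(-4 + p)² (v(p) = p/((p - 1*4)²) + p/1 = p/((p - 4)²) + p*1 = p/((-4 + p)²) + p = p/(-4 + p)² + p = p + p/(-4 + p)²)
R(h, c) = 9*c
R(v(-9), -78) - 1*8736 = 9*(-78) - 1*8736 = -702 - 8736 = -9438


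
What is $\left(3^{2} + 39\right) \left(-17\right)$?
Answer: $-816$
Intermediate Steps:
$\left(3^{2} + 39\right) \left(-17\right) = \left(9 + 39\right) \left(-17\right) = 48 \left(-17\right) = -816$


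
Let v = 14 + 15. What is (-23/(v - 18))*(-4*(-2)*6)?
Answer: -1104/11 ≈ -100.36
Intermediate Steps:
v = 29
(-23/(v - 18))*(-4*(-2)*6) = (-23/(29 - 18))*(-4*(-2)*6) = (-23/11)*(8*6) = ((1/11)*(-23))*48 = -23/11*48 = -1104/11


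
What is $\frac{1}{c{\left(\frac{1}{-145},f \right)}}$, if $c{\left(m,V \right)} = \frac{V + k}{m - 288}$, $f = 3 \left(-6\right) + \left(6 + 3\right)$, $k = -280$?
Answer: $\frac{41761}{41905} \approx 0.99656$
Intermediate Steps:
$f = -9$ ($f = -18 + 9 = -9$)
$c{\left(m,V \right)} = \frac{-280 + V}{-288 + m}$ ($c{\left(m,V \right)} = \frac{V - 280}{m - 288} = \frac{-280 + V}{-288 + m}$)
$\frac{1}{c{\left(\frac{1}{-145},f \right)}} = \frac{1}{\frac{1}{-288 + \frac{1}{-145}} \left(-280 - 9\right)} = \frac{1}{\frac{1}{-288 - \frac{1}{145}} \left(-289\right)} = \frac{1}{\frac{1}{- \frac{41761}{145}} \left(-289\right)} = \frac{1}{\left(- \frac{145}{41761}\right) \left(-289\right)} = \frac{1}{\frac{41905}{41761}} = \frac{41761}{41905}$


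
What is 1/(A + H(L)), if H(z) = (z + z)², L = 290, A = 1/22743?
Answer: 22743/7650745201 ≈ 2.9727e-6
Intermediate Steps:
A = 1/22743 ≈ 4.3970e-5
H(z) = 4*z² (H(z) = (2*z)² = 4*z²)
1/(A + H(L)) = 1/(1/22743 + 4*290²) = 1/(1/22743 + 4*84100) = 1/(1/22743 + 336400) = 1/(7650745201/22743) = 22743/7650745201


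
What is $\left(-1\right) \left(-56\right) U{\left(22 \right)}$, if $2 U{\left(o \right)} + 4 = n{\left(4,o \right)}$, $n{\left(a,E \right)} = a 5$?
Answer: $448$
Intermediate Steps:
$n{\left(a,E \right)} = 5 a$
$U{\left(o \right)} = 8$ ($U{\left(o \right)} = -2 + \frac{5 \cdot 4}{2} = -2 + \frac{1}{2} \cdot 20 = -2 + 10 = 8$)
$\left(-1\right) \left(-56\right) U{\left(22 \right)} = \left(-1\right) \left(-56\right) 8 = 56 \cdot 8 = 448$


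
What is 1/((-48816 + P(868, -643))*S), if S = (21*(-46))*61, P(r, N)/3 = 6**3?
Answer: 1/2838347568 ≈ 3.5232e-10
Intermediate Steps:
P(r, N) = 648 (P(r, N) = 3*6**3 = 3*216 = 648)
S = -58926 (S = -966*61 = -58926)
1/((-48816 + P(868, -643))*S) = 1/((-48816 + 648)*(-58926)) = -1/58926/(-48168) = -1/48168*(-1/58926) = 1/2838347568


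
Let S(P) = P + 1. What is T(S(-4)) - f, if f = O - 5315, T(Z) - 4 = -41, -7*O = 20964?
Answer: 57910/7 ≈ 8272.9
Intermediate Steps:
O = -20964/7 (O = -1/7*20964 = -20964/7 ≈ -2994.9)
S(P) = 1 + P
T(Z) = -37 (T(Z) = 4 - 41 = -37)
f = -58169/7 (f = -20964/7 - 5315 = -58169/7 ≈ -8309.9)
T(S(-4)) - f = -37 - 1*(-58169/7) = -37 + 58169/7 = 57910/7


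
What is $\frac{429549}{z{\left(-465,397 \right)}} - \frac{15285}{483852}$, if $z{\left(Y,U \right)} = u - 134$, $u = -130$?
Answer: $- \frac{5773393833}{3548248} \approx -1627.1$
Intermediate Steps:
$z{\left(Y,U \right)} = -264$ ($z{\left(Y,U \right)} = -130 - 134 = -264$)
$\frac{429549}{z{\left(-465,397 \right)}} - \frac{15285}{483852} = \frac{429549}{-264} - \frac{15285}{483852} = 429549 \left(- \frac{1}{264}\right) - \frac{5095}{161284} = - \frac{143183}{88} - \frac{5095}{161284} = - \frac{5773393833}{3548248}$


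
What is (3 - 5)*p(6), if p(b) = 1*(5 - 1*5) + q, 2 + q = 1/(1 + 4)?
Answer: 18/5 ≈ 3.6000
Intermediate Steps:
q = -9/5 (q = -2 + 1/(1 + 4) = -2 + 1/5 = -9/5 ≈ -1.8000)
p(b) = -9/5 (p(b) = 1*(5 - 1*5) - 9/5 = 1*(5 - 5) - 9/5 = 1*0 - 9/5 = 0 - 9/5 = -9/5)
(3 - 5)*p(6) = (3 - 5)*(-9/5) = -2*(-9/5) = 18/5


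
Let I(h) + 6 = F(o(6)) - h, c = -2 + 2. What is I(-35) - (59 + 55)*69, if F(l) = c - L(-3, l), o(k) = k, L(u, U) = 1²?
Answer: -7838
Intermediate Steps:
L(u, U) = 1
c = 0
F(l) = -1 (F(l) = 0 - 1*1 = 0 - 1 = -1)
I(h) = -7 - h (I(h) = -6 + (-1 - h) = -7 - h)
I(-35) - (59 + 55)*69 = (-7 - 1*(-35)) - (59 + 55)*69 = (-7 + 35) - 114*69 = 28 - 1*7866 = 28 - 7866 = -7838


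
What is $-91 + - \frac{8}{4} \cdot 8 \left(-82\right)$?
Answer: $1221$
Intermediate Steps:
$-91 + - \frac{8}{4} \cdot 8 \left(-82\right) = -91 + \left(-8\right) \frac{1}{4} \cdot 8 \left(-82\right) = -91 + \left(-2\right) 8 \left(-82\right) = -91 - -1312 = -91 + 1312 = 1221$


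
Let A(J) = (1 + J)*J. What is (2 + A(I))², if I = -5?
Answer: 484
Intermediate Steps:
A(J) = J*(1 + J)
(2 + A(I))² = (2 - 5*(1 - 5))² = (2 - 5*(-4))² = (2 + 20)² = 22² = 484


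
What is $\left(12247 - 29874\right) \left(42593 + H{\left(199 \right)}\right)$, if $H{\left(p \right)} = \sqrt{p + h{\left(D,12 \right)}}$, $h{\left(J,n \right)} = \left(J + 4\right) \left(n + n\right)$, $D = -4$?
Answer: $-750786811 - 17627 \sqrt{199} \approx -7.5104 \cdot 10^{8}$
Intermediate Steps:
$h{\left(J,n \right)} = 2 n \left(4 + J\right)$ ($h{\left(J,n \right)} = \left(4 + J\right) 2 n = 2 n \left(4 + J\right)$)
$H{\left(p \right)} = \sqrt{p}$ ($H{\left(p \right)} = \sqrt{p + 2 \cdot 12 \left(4 - 4\right)} = \sqrt{p + 2 \cdot 12 \cdot 0} = \sqrt{p + 0} = \sqrt{p}$)
$\left(12247 - 29874\right) \left(42593 + H{\left(199 \right)}\right) = \left(12247 - 29874\right) \left(42593 + \sqrt{199}\right) = - 17627 \left(42593 + \sqrt{199}\right) = -750786811 - 17627 \sqrt{199}$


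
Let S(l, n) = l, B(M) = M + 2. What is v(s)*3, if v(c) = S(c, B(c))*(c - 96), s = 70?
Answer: -5460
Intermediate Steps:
B(M) = 2 + M
v(c) = c*(-96 + c) (v(c) = c*(c - 96) = c*(-96 + c))
v(s)*3 = (70*(-96 + 70))*3 = (70*(-26))*3 = -1820*3 = -5460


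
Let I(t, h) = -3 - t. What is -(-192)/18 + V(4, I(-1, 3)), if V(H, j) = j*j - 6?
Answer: 26/3 ≈ 8.6667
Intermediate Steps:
V(H, j) = -6 + j**2 (V(H, j) = j**2 - 6 = -6 + j**2)
-(-192)/18 + V(4, I(-1, 3)) = -(-192)/18 + (-6 + (-3 - 1*(-1))**2) = -(-192)/18 + (-6 + (-3 + 1)**2) = -16*(-2/3) + (-6 + (-2)**2) = 32/3 + (-6 + 4) = 32/3 - 2 = 26/3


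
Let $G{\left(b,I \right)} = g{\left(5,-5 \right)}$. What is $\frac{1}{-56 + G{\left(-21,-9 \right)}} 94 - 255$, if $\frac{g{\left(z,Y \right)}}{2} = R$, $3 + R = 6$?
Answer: $- \frac{6422}{25} \approx -256.88$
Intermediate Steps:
$R = 3$ ($R = -3 + 6 = 3$)
$g{\left(z,Y \right)} = 6$ ($g{\left(z,Y \right)} = 2 \cdot 3 = 6$)
$G{\left(b,I \right)} = 6$
$\frac{1}{-56 + G{\left(-21,-9 \right)}} 94 - 255 = \frac{1}{-56 + 6} \cdot 94 - 255 = \frac{1}{-50} \cdot 94 - 255 = \left(- \frac{1}{50}\right) 94 - 255 = - \frac{47}{25} - 255 = - \frac{6422}{25}$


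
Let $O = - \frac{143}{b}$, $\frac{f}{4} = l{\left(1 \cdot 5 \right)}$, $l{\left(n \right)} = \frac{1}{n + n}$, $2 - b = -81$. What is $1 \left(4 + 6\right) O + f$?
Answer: $- \frac{6984}{415} \approx -16.829$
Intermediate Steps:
$b = 83$ ($b = 2 - -81 = 2 + 81 = 83$)
$l{\left(n \right)} = \frac{1}{2 n}$
$f = \frac{2}{5}$ ($f = 4 \frac{1}{2 \cdot 1 \cdot 5} = 4 \frac{1}{2 \cdot 5} = 4 \cdot \frac{1}{2} \cdot \frac{1}{5} = 4 \cdot \frac{1}{10} = \frac{2}{5} \approx 0.4$)
$O = - \frac{143}{83} \approx -1.7229$
$1 \left(4 + 6\right) O + f = 1 \left(4 + 6\right) \left(- \frac{143}{83}\right) + \frac{2}{5} = 1 \cdot 10 \left(- \frac{143}{83}\right) + \frac{2}{5} = 10 \left(- \frac{143}{83}\right) + \frac{2}{5} = - \frac{1430}{83} + \frac{2}{5} = - \frac{6984}{415}$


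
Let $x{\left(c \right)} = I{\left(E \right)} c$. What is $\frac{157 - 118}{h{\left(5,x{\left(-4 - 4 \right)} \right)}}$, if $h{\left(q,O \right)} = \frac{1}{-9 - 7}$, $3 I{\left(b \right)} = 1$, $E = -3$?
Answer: $-624$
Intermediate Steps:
$I{\left(b \right)} = \frac{1}{3}$ ($I{\left(b \right)} = \frac{1}{3} \cdot 1 = \frac{1}{3}$)
$x{\left(c \right)} = \frac{c}{3}$
$h{\left(q,O \right)} = - \frac{1}{16}$ ($h{\left(q,O \right)} = \frac{1}{-16} = - \frac{1}{16}$)
$\frac{157 - 118}{h{\left(5,x{\left(-4 - 4 \right)} \right)}} = \frac{157 - 118}{- \frac{1}{16}} = 39 \left(-16\right) = -624$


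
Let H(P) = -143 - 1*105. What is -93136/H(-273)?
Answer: 11642/31 ≈ 375.55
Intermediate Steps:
H(P) = -248 (H(P) = -143 - 105 = -248)
-93136/H(-273) = -93136/(-248) = -93136*(-1/248) = 11642/31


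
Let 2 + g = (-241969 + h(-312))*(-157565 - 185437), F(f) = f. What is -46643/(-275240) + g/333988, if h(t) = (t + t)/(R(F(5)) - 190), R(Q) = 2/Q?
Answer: 451158786887500549/1815555428120 ≈ 2.4850e+5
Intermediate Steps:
h(t) = -5*t/474 (h(t) = (t + t)/(2/5 - 190) = (2*t)/(2*(⅕) - 190) = (2*t)/(⅖ - 190) = (2*t)/(-948/5) = (2*t)*(-5/948) = -5*t/474)
g = 6556583043424/79 (g = -2 + (-241969 - 5/474*(-312))*(-157565 - 185437) = -2 + (-241969 + 260/79)*(-343002) = -2 - 19115291/79*(-343002) = -2 + 6556583043582/79 = 6556583043424/79 ≈ 8.2995e+10)
-46643/(-275240) + g/333988 = -46643/(-275240) + (6556583043424/79)/333988 = -46643*(-1/275240) + (6556583043424/79)*(1/333988) = 46643/275240 + 1639145760856/6596263 = 451158786887500549/1815555428120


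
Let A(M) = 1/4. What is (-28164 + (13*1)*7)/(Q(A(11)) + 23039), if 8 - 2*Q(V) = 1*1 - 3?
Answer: -28073/23044 ≈ -1.2182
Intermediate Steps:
A(M) = 1/4
Q(V) = 5 (Q(V) = 4 - (1*1 - 3)/2 = 4 - (1 - 3)/2 = 4 - 1/2*(-2) = 4 + 1 = 5)
(-28164 + (13*1)*7)/(Q(A(11)) + 23039) = (-28164 + (13*1)*7)/(5 + 23039) = (-28164 + 13*7)/23044 = (-28164 + 91)*(1/23044) = -28073*1/23044 = -28073/23044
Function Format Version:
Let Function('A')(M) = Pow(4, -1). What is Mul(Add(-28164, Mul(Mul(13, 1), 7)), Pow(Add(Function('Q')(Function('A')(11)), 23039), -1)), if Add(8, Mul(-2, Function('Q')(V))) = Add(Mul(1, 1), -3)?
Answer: Rational(-28073, 23044) ≈ -1.2182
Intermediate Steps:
Function('A')(M) = Rational(1, 4)
Function('Q')(V) = 5 (Function('Q')(V) = Add(4, Mul(Rational(-1, 2), Add(Mul(1, 1), -3))) = Add(4, Mul(Rational(-1, 2), Add(1, -3))) = Add(4, Mul(Rational(-1, 2), -2)) = Add(4, 1) = 5)
Mul(Add(-28164, Mul(Mul(13, 1), 7)), Pow(Add(Function('Q')(Function('A')(11)), 23039), -1)) = Mul(Add(-28164, Mul(Mul(13, 1), 7)), Pow(Add(5, 23039), -1)) = Mul(Add(-28164, Mul(13, 7)), Pow(23044, -1)) = Mul(Add(-28164, 91), Rational(1, 23044)) = Mul(-28073, Rational(1, 23044)) = Rational(-28073, 23044)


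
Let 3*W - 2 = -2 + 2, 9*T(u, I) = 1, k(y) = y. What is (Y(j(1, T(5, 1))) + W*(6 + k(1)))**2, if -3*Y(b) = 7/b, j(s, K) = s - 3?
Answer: 1225/36 ≈ 34.028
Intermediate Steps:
T(u, I) = 1/9 (T(u, I) = (1/9)*1 = 1/9)
W = 2/3 (W = 2/3 + (-2 + 2)/3 = 2/3 + (1/3)*0 = 2/3 + 0 = 2/3 ≈ 0.66667)
j(s, K) = -3 + s
Y(b) = -7/(3*b)
(Y(j(1, T(5, 1))) + W*(6 + k(1)))**2 = (-7/(3*(-3 + 1)) + 2*(6 + 1)/3)**2 = (-7/3/(-2) + (2/3)*7)**2 = (-7/3*(-1/2) + 14/3)**2 = (7/6 + 14/3)**2 = (35/6)**2 = 1225/36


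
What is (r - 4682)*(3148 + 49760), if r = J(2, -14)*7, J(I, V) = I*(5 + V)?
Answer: -254381664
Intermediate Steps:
r = -126 (r = (2*(5 - 14))*7 = (2*(-9))*7 = -18*7 = -126)
(r - 4682)*(3148 + 49760) = (-126 - 4682)*(3148 + 49760) = -4808*52908 = -254381664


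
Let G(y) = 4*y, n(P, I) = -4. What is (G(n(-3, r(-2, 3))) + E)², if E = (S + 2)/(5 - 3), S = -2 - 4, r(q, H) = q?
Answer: 324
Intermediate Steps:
S = -6
E = -2 (E = (-6 + 2)/(5 - 3) = -4/2 = (½)*(-4) = -2)
(G(n(-3, r(-2, 3))) + E)² = (4*(-4) - 2)² = (-16 - 2)² = (-18)² = 324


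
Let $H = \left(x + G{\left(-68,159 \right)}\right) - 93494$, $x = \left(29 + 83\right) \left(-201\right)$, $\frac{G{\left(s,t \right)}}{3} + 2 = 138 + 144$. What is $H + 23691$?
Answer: $-91475$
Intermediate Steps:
$G{\left(s,t \right)} = 840$ ($G{\left(s,t \right)} = -6 + 3 \left(138 + 144\right) = -6 + 3 \cdot 282 = -6 + 846 = 840$)
$x = -22512$ ($x = 112 \left(-201\right) = -22512$)
$H = -115166$ ($H = \left(-22512 + 840\right) - 93494 = -21672 - 93494 = -115166$)
$H + 23691 = -115166 + 23691 = -91475$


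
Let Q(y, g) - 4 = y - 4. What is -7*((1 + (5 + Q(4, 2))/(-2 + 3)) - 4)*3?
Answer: -126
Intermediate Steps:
Q(y, g) = y (Q(y, g) = 4 + (y - 4) = 4 + (-4 + y) = y)
-7*((1 + (5 + Q(4, 2))/(-2 + 3)) - 4)*3 = -7*((1 + (5 + 4)/(-2 + 3)) - 4)*3 = -7*((1 + 9/1) - 4)*3 = -7*((1 + 9*1) - 4)*3 = -7*((1 + 9) - 4)*3 = -7*(10 - 4)*3 = -7*6*3 = -42*3 = -126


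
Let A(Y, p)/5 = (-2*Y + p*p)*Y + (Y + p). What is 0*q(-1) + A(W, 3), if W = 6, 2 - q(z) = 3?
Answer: -45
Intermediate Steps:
q(z) = -1 (q(z) = 2 - 1*3 = 2 - 3 = -1)
A(Y, p) = 5*Y + 5*p + 5*Y*(p**2 - 2*Y) (A(Y, p) = 5*((-2*Y + p*p)*Y + (Y + p)) = 5*((-2*Y + p**2)*Y + (Y + p)) = 5*((p**2 - 2*Y)*Y + (Y + p)) = 5*(Y*(p**2 - 2*Y) + (Y + p)) = 5*(Y + p + Y*(p**2 - 2*Y)) = 5*Y + 5*p + 5*Y*(p**2 - 2*Y))
0*q(-1) + A(W, 3) = 0*(-1) + (-10*6**2 + 5*6 + 5*3 + 5*6*3**2) = 0 + (-10*36 + 30 + 15 + 5*6*9) = 0 + (-360 + 30 + 15 + 270) = 0 - 45 = -45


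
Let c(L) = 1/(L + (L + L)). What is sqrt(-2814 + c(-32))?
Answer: I*sqrt(1620870)/24 ≈ 53.047*I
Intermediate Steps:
c(L) = 1/(3*L) (c(L) = 1/(L + 2*L) = 1/(3*L))
sqrt(-2814 + c(-32)) = sqrt(-2814 + (1/3)/(-32)) = sqrt(-2814 + (1/3)*(-1/32)) = sqrt(-2814 - 1/96) = sqrt(-270145/96) = I*sqrt(1620870)/24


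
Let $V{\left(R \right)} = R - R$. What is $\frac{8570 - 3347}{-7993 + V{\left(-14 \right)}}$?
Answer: $- \frac{5223}{7993} \approx -0.65345$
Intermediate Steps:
$V{\left(R \right)} = 0$
$\frac{8570 - 3347}{-7993 + V{\left(-14 \right)}} = \frac{8570 - 3347}{-7993 + 0} = \frac{5223}{-7993} = 5223 \left(- \frac{1}{7993}\right) = - \frac{5223}{7993}$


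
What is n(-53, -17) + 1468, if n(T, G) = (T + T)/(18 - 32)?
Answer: 10329/7 ≈ 1475.6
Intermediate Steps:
n(T, G) = -T/7 (n(T, G) = (2*T)/(-14) = (2*T)*(-1/14) = -T/7)
n(-53, -17) + 1468 = -⅐*(-53) + 1468 = 53/7 + 1468 = 10329/7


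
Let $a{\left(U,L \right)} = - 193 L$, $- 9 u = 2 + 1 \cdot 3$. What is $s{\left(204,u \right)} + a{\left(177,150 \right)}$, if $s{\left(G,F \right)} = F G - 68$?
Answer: $- \frac{87394}{3} \approx -29131.0$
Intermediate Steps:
$u = - \frac{5}{9}$ ($u = - \frac{2 + 1 \cdot 3}{9} = - \frac{2 + 3}{9} = \left(- \frac{1}{9}\right) 5 = - \frac{5}{9} \approx -0.55556$)
$s{\left(G,F \right)} = -68 + F G$
$s{\left(204,u \right)} + a{\left(177,150 \right)} = \left(-68 - \frac{340}{3}\right) - 28950 = - \frac{544}{3} - 28950 = - \frac{87394}{3}$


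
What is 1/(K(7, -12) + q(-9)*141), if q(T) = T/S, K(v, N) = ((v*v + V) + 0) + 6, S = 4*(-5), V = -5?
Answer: 20/2269 ≈ 0.0088145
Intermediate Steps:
S = -20
K(v, N) = 1 + v² (K(v, N) = ((v*v - 5) + 0) + 6 = ((v² - 5) + 0) + 6 = ((-5 + v²) + 0) + 6 = (-5 + v²) + 6 = 1 + v²)
q(T) = -T/20 (q(T) = T/(-20) = T*(-1/20) = -T/20)
1/(K(7, -12) + q(-9)*141) = 1/((1 + 7²) - 1/20*(-9)*141) = 1/((1 + 49) + (9/20)*141) = 1/(50 + 1269/20) = 1/(2269/20) = 20/2269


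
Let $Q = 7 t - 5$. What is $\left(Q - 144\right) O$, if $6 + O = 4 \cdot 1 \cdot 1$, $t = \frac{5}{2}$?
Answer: $263$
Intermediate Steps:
$t = \frac{5}{2}$ ($t = 5 \cdot \frac{1}{2} = \frac{5}{2} \approx 2.5$)
$O = -2$ ($O = -6 + 4 \cdot 1 \cdot 1 = -6 + 4 \cdot 1 = -6 + 4 = -2$)
$Q = \frac{25}{2}$ ($Q = 7 \cdot \frac{5}{2} - 5 = \frac{35}{2} - 5 = \frac{25}{2} \approx 12.5$)
$\left(Q - 144\right) O = \left(\frac{25}{2} - 144\right) \left(-2\right) = \left(- \frac{263}{2}\right) \left(-2\right) = 263$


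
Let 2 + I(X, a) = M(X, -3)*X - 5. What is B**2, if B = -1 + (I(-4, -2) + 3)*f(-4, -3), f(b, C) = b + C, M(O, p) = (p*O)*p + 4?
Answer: 755161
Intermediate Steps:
M(O, p) = 4 + O*p**2 (M(O, p) = (O*p)*p + 4 = O*p**2 + 4 = 4 + O*p**2)
I(X, a) = -7 + X*(4 + 9*X) (I(X, a) = -2 + ((4 + X*(-3)**2)*X - 5) = -2 + ((4 + X*9)*X - 5) = -2 + ((4 + 9*X)*X - 5) = -2 + (X*(4 + 9*X) - 5) = -2 + (-5 + X*(4 + 9*X)) = -7 + X*(4 + 9*X))
f(b, C) = C + b
B = -869 (B = -1 + ((-7 - 4*(4 + 9*(-4))) + 3)*(-3 - 4) = -1 + ((-7 - 4*(4 - 36)) + 3)*(-7) = -1 + ((-7 - 4*(-32)) + 3)*(-7) = -1 + ((-7 + 128) + 3)*(-7) = -1 + (121 + 3)*(-7) = -1 + 124*(-7) = -1 - 868 = -869)
B**2 = (-869)**2 = 755161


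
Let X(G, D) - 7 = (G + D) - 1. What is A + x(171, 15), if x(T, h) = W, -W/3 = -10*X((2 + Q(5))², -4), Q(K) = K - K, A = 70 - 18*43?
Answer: -524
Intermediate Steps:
A = -704 (A = 70 - 774 = -704)
Q(K) = 0
X(G, D) = 6 + D + G (X(G, D) = 7 + ((G + D) - 1) = 7 + ((D + G) - 1) = 7 + (-1 + D + G) = 6 + D + G)
W = 180 (W = -(-30)*(6 - 4 + (2 + 0)²) = -(-30)*(6 - 4 + 2²) = -(-30)*(6 - 4 + 4) = -(-30)*6 = -3*(-60) = 180)
x(T, h) = 180
A + x(171, 15) = -704 + 180 = -524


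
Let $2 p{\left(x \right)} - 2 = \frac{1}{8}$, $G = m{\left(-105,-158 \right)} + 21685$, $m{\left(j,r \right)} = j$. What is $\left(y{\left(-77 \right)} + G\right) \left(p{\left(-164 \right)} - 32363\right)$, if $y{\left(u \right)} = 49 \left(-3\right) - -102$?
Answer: $- \frac{11150629185}{16} \approx -6.9691 \cdot 10^{8}$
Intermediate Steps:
$y{\left(u \right)} = -45$ ($y{\left(u \right)} = -147 + 102 = -45$)
$G = 21580$ ($G = -105 + 21685 = 21580$)
$p{\left(x \right)} = \frac{17}{16}$ ($p{\left(x \right)} = 1 + \frac{1}{2 \cdot 8} = 1 + \frac{1}{2} \cdot \frac{1}{8} = 1 + \frac{1}{16} = \frac{17}{16}$)
$\left(y{\left(-77 \right)} + G\right) \left(p{\left(-164 \right)} - 32363\right) = \left(-45 + 21580\right) \left(\frac{17}{16} - 32363\right) = 21535 \left(- \frac{517791}{16}\right) = - \frac{11150629185}{16}$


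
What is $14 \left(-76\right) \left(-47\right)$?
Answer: $50008$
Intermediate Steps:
$14 \left(-76\right) \left(-47\right) = \left(-1064\right) \left(-47\right) = 50008$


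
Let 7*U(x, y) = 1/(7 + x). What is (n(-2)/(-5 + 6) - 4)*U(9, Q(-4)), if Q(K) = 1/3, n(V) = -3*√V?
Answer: -1/28 - 3*I*√2/112 ≈ -0.035714 - 0.037881*I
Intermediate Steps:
Q(K) = ⅓
U(x, y) = 1/(7*(7 + x))
(n(-2)/(-5 + 6) - 4)*U(9, Q(-4)) = ((-3*I*√2)/(-5 + 6) - 4)*(1/(7*(7 + 9))) = ((-3*I*√2)/1 - 4)*((⅐)/16) = (1*(-3*I*√2) - 4)*((⅐)*(1/16)) = (-3*I*√2 - 4)*(1/112) = (-4 - 3*I*√2)*(1/112) = -1/28 - 3*I*√2/112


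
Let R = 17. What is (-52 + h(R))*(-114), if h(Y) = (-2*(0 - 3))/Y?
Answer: 100092/17 ≈ 5887.8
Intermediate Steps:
h(Y) = 6/Y (h(Y) = (-2*(-3))/Y = 6/Y)
(-52 + h(R))*(-114) = (-52 + 6/17)*(-114) = -878/17*(-114) = 100092/17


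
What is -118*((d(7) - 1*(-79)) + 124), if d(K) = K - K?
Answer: -23954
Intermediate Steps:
d(K) = 0
-118*((d(7) - 1*(-79)) + 124) = -118*((0 - 1*(-79)) + 124) = -118*((0 + 79) + 124) = -118*(79 + 124) = -118*203 = -23954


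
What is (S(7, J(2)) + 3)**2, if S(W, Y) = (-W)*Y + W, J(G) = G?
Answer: 16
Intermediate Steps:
S(W, Y) = W - W*Y (S(W, Y) = -W*Y + W = W - W*Y)
(S(7, J(2)) + 3)**2 = (7*(1 - 1*2) + 3)**2 = (7*(1 - 2) + 3)**2 = (7*(-1) + 3)**2 = (-7 + 3)**2 = (-4)**2 = 16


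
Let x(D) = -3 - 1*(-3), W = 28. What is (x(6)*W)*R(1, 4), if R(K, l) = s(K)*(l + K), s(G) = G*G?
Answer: 0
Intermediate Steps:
s(G) = G²
R(K, l) = K²*(K + l) (R(K, l) = K²*(l + K) = K²*(K + l))
x(D) = 0 (x(D) = -3 + 3 = 0)
(x(6)*W)*R(1, 4) = (0*28)*(1²*(1 + 4)) = 0*(1*5) = 0*5 = 0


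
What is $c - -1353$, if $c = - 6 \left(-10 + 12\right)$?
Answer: $1341$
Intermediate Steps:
$c = -12$ ($c = \left(-6\right) 2 = -12$)
$c - -1353 = -12 - -1353 = -12 + 1353 = 1341$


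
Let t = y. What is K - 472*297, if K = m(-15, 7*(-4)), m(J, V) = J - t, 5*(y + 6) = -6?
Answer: -700959/5 ≈ -1.4019e+5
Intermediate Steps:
y = -36/5 (y = -6 + (⅕)*(-6) = -6 - 6/5 = -36/5 ≈ -7.2000)
t = -36/5 ≈ -7.2000
m(J, V) = 36/5 + J (m(J, V) = J - 1*(-36/5) = J + 36/5 = 36/5 + J)
K = -39/5 (K = 36/5 - 15 = -39/5 ≈ -7.8000)
K - 472*297 = -39/5 - 472*297 = -39/5 - 140184 = -700959/5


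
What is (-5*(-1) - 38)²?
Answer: 1089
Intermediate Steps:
(-5*(-1) - 38)² = (5 - 38)² = (-33)² = 1089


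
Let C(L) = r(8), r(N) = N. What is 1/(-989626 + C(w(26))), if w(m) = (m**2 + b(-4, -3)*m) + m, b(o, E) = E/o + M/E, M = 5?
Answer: -1/989618 ≈ -1.0105e-6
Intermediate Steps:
b(o, E) = 5/E + E/o (b(o, E) = E/o + 5/E = 5/E + E/o)
w(m) = m**2 + m/12 (w(m) = (m**2 + (5/(-3) - 3/(-4))*m) + m = (m**2 + (5*(-1/3) - 3*(-1/4))*m) + m = (m**2 + (-5/3 + 3/4)*m) + m = (m**2 - 11*m/12) + m = m**2 + m/12)
C(L) = 8
1/(-989626 + C(w(26))) = 1/(-989626 + 8) = 1/(-989618) = -1/989618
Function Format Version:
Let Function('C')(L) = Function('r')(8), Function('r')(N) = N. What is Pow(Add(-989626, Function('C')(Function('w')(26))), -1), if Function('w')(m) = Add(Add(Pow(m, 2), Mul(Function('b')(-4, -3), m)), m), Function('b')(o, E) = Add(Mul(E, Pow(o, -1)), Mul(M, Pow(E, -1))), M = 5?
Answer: Rational(-1, 989618) ≈ -1.0105e-6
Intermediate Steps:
Function('b')(o, E) = Add(Mul(5, Pow(E, -1)), Mul(E, Pow(o, -1))) (Function('b')(o, E) = Add(Mul(E, Pow(o, -1)), Mul(5, Pow(E, -1))) = Add(Mul(5, Pow(E, -1)), Mul(E, Pow(o, -1))))
Function('w')(m) = Add(Pow(m, 2), Mul(Rational(1, 12), m)) (Function('w')(m) = Add(Add(Pow(m, 2), Mul(Add(Mul(5, Pow(-3, -1)), Mul(-3, Pow(-4, -1))), m)), m) = Add(Add(Pow(m, 2), Mul(Add(Mul(5, Rational(-1, 3)), Mul(-3, Rational(-1, 4))), m)), m) = Add(Add(Pow(m, 2), Mul(Add(Rational(-5, 3), Rational(3, 4)), m)), m) = Add(Add(Pow(m, 2), Mul(Rational(-11, 12), m)), m) = Add(Pow(m, 2), Mul(Rational(1, 12), m)))
Function('C')(L) = 8
Pow(Add(-989626, Function('C')(Function('w')(26))), -1) = Pow(Add(-989626, 8), -1) = Pow(-989618, -1) = Rational(-1, 989618)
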